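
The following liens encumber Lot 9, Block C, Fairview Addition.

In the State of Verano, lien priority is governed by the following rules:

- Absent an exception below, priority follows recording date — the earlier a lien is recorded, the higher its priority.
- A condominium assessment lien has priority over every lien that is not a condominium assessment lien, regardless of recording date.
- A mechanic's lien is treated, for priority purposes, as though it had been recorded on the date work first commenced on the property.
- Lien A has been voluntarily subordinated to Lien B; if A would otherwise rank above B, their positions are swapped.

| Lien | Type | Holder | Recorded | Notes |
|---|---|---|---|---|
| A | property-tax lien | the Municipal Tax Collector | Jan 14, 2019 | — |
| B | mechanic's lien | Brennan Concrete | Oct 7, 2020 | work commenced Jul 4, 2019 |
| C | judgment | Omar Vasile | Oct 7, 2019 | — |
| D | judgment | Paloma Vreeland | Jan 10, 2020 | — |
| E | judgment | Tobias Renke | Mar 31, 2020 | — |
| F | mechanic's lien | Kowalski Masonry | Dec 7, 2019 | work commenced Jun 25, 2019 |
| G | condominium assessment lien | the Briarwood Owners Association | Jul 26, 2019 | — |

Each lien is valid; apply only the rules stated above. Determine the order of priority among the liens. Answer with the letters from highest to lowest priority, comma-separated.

G, B, F, A, C, D, E

Adjusting effective dates: B relates back to Jul 4, 2019 (work commenced); F's effective date is Jun 25, 2019, when work began.
G, as a condominium assessment lien, has superpriority and ranks first.
Among the remaining liens, by effective date: A (Jan 14, 2019), F (Jun 25, 2019), B (Jul 4, 2019), C (Oct 7, 2019), D (Jan 10, 2020), E (Mar 31, 2020).
A is senior to B before the subordination, so the two trade places.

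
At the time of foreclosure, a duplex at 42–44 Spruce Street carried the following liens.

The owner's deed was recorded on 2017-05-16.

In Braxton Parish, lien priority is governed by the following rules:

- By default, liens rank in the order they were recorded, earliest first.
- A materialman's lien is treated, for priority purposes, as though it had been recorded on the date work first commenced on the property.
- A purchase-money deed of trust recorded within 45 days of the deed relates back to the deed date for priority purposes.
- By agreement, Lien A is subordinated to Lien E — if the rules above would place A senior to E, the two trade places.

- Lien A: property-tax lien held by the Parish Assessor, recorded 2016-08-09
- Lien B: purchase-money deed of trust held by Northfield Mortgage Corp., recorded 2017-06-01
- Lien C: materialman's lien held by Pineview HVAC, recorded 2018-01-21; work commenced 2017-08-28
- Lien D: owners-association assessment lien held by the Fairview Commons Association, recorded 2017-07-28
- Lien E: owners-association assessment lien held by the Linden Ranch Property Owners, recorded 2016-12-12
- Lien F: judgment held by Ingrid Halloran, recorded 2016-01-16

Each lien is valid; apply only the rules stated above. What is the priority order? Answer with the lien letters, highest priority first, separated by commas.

F, E, A, B, D, C

Effective dates: B's effective date is the deed date, 2017-05-16; C is treated as recorded 2017-08-28, the work-commencement date.
Ordering by effective date: F (2016-01-16), A (2016-08-09), E (2016-12-12), B (2017-05-16), D (2017-07-28), C (2017-08-28).
A is senior to E before the subordination, so the two trade places.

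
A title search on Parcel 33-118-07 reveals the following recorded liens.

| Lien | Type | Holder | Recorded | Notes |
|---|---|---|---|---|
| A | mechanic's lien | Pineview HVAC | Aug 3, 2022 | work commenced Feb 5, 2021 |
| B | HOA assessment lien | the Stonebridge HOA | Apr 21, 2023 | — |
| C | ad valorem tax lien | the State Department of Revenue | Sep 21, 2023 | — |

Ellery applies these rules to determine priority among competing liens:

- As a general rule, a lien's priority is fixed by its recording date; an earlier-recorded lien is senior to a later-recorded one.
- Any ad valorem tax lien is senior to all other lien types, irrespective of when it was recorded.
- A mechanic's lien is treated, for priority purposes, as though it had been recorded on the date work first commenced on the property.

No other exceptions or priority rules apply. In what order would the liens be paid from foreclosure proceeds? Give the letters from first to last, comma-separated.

C, A, B

Effective dates after the stated exceptions: A's effective date is Feb 5, 2021, when work began.
C is an ad valorem tax lien, so it outranks all other liens regardless of date.
Remaining liens by effective date: A (Feb 5, 2021), B (Apr 21, 2023).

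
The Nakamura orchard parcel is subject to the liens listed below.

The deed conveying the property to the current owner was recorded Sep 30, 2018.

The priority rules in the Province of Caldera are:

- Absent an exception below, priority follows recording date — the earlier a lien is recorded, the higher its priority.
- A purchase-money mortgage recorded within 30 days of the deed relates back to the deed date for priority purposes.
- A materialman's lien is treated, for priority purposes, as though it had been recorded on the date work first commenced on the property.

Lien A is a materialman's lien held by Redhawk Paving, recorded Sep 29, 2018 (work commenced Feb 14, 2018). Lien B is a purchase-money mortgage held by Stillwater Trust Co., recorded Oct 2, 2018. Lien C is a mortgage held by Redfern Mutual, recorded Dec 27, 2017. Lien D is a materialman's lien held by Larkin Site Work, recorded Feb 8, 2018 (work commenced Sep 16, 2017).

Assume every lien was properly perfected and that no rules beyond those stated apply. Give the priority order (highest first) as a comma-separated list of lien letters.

D, C, A, B

Effective dates: A is treated as recorded Feb 14, 2018, the work-commencement date; B's effective date is the deed date, Sep 30, 2018; D is treated as recorded Sep 16, 2017, the work-commencement date.
By effective date: D (Sep 16, 2017), C (Dec 27, 2017), A (Feb 14, 2018), B (Sep 30, 2018).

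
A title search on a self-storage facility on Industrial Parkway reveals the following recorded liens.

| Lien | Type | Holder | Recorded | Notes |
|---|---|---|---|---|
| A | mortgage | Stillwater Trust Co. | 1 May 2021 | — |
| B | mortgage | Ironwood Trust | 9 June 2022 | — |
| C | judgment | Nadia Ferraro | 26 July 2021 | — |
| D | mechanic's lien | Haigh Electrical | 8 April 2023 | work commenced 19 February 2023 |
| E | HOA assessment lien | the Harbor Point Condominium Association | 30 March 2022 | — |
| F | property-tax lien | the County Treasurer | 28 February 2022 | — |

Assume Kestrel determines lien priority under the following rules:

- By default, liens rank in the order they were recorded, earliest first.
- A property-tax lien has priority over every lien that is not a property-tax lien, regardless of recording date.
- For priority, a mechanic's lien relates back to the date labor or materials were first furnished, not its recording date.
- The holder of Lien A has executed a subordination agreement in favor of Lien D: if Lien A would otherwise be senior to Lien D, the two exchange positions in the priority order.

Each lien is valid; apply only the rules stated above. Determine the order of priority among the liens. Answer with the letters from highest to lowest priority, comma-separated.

F, D, C, E, B, A

Effective dates: D relates back to 19 February 2023 (work commenced).
As a property-tax lien, F is senior to every other lien.
The other liens, earliest effective date first: A (1 May 2021), C (26 July 2021), E (30 March 2022), B (9 June 2022), D (19 February 2023).
A would otherwise be senior to D, so under the subordination agreement A and D exchange positions.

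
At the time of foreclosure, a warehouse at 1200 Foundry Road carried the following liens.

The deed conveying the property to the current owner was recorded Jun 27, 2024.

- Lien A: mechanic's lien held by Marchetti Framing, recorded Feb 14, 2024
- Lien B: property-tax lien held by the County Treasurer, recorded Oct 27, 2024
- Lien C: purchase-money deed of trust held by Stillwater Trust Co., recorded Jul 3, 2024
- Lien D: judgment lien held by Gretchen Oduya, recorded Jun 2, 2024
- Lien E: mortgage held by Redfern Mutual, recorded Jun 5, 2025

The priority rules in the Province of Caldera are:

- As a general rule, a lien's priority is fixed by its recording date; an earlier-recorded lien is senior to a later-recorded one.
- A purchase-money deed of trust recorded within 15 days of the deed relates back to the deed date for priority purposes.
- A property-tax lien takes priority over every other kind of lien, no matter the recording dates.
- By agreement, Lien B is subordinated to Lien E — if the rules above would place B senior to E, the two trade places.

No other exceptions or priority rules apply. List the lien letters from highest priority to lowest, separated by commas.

E, A, D, C, B

Adjusting effective dates: C's effective date is the deed date, Jun 27, 2024.
B is a property-tax lien, so it outranks all other liens regardless of date.
Remaining liens by effective date: A (Feb 14, 2024), D (Jun 2, 2024), C (Jun 27, 2024), E (Jun 5, 2025).
B would otherwise be senior to E, so under the subordination agreement B and E exchange positions.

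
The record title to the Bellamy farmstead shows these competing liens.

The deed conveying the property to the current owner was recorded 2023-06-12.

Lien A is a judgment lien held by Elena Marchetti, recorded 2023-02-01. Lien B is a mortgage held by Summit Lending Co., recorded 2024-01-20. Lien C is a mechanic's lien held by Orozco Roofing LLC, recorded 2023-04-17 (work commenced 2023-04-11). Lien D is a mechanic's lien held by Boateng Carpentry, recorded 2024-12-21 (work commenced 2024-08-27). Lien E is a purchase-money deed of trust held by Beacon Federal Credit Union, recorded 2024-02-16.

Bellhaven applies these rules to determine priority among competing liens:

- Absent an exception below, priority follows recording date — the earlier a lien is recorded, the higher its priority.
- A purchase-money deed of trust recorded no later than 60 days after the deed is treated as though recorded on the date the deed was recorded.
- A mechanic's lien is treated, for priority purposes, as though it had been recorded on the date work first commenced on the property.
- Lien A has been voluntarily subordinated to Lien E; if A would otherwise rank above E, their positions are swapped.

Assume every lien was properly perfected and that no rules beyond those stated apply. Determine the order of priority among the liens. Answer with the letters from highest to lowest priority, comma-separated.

Effective dates: C is treated as recorded 2023-04-11, the work-commencement date; D's effective date is 2024-08-27, when work began; E missed the 60-day window (249 days after the deed), so its recording date stands.
Sorted by effective date: A (2023-02-01), C (2023-04-11), B (2024-01-20), E (2024-02-16), D (2024-08-27).
Because A would otherwise rank above E, the subordination swaps them.

E, C, B, A, D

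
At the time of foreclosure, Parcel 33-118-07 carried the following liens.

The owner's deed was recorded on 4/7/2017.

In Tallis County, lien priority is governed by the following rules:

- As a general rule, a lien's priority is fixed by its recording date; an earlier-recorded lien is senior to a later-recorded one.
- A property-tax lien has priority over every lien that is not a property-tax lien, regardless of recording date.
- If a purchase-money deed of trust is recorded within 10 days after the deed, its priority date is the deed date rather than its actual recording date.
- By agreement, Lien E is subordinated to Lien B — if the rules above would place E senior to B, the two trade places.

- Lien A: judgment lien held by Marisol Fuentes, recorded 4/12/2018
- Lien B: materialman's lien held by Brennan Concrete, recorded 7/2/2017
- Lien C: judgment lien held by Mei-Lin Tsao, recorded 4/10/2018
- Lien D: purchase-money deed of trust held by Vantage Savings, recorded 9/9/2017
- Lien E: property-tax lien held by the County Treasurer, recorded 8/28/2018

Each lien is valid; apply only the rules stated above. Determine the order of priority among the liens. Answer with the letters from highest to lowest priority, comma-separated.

Effective dates after the stated exceptions: D was recorded 155 days after the deed, outside the 10-day window, so it keeps its recording date.
E is a property-tax lien and takes priority over every other lien.
Remaining liens by effective date: B (7/2/2017), D (9/9/2017), C (4/10/2018), A (4/12/2018).
E would otherwise be senior to B, so under the subordination agreement E and B exchange positions.

B, E, D, C, A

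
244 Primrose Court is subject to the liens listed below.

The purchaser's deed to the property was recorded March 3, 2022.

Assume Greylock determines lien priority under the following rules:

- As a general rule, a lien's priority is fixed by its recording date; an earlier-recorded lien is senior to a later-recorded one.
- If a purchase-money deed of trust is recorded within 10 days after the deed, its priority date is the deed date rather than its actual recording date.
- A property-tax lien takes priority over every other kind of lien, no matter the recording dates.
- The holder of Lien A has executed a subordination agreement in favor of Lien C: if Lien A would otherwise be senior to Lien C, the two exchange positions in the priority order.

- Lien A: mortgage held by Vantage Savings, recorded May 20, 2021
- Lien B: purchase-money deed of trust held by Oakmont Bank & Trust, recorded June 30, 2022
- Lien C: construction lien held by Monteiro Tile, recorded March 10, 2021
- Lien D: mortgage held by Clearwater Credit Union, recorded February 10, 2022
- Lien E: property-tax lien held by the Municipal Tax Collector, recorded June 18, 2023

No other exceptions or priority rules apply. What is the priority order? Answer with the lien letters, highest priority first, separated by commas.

E, C, A, D, B

First, effective dates: B missed the 10-day window (119 days after the deed), so its recording date stands.
E is a property-tax lien, so it outranks all other liens regardless of date.
Remaining liens by effective date: C (March 10, 2021), A (May 20, 2021), D (February 10, 2022), B (June 30, 2022).
A already ranks below C; the subordination has no effect.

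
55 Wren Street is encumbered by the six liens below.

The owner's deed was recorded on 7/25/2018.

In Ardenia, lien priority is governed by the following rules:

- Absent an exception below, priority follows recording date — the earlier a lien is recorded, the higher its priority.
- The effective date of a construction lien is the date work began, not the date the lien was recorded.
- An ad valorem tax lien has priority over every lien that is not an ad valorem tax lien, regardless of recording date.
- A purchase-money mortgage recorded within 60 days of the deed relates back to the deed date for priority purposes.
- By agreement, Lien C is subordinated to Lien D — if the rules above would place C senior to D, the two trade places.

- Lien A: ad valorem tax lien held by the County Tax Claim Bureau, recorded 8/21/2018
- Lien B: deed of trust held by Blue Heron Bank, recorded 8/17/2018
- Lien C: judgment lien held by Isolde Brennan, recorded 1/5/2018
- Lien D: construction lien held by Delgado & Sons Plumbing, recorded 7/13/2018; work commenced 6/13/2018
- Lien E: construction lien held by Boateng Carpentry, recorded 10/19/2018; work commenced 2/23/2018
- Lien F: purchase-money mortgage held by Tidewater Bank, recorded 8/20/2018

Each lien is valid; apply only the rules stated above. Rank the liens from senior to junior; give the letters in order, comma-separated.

A, D, E, C, F, B

Adjusting effective dates: D relates back to 6/13/2018 (work commenced); E is treated as recorded 2/23/2018, the work-commencement date; F was recorded within the 60-day window, so its effective date is the deed date 7/25/2018.
A is an ad valorem tax lien and takes priority over every other lien.
Remaining liens by effective date: C (1/5/2018), E (2/23/2018), D (6/13/2018), F (7/25/2018), B (8/17/2018).
C is senior to D before the subordination, so the two trade places.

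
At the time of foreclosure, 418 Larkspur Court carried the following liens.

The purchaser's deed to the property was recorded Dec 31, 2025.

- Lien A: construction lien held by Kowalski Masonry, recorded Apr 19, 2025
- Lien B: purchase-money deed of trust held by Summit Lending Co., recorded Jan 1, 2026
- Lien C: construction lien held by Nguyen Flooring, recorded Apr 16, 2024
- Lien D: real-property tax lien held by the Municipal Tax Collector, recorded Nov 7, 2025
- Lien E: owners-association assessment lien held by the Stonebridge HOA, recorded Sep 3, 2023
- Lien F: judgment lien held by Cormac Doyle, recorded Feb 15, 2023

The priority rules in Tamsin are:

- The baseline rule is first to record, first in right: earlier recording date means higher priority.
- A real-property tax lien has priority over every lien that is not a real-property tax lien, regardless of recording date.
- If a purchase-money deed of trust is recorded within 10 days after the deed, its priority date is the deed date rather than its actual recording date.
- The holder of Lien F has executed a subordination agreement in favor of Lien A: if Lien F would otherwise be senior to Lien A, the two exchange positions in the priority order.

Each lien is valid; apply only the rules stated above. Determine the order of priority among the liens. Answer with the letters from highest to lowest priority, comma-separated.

D, A, E, C, F, B

Effective dates: B relates back to the deed date Dec 31, 2025.
D, as a real-property tax lien, has superpriority and ranks first.
The other liens, earliest effective date first: F (Feb 15, 2023), E (Sep 3, 2023), C (Apr 16, 2024), A (Apr 19, 2025), B (Dec 31, 2025).
The subordination applies — F was senior to A — so F and A swap.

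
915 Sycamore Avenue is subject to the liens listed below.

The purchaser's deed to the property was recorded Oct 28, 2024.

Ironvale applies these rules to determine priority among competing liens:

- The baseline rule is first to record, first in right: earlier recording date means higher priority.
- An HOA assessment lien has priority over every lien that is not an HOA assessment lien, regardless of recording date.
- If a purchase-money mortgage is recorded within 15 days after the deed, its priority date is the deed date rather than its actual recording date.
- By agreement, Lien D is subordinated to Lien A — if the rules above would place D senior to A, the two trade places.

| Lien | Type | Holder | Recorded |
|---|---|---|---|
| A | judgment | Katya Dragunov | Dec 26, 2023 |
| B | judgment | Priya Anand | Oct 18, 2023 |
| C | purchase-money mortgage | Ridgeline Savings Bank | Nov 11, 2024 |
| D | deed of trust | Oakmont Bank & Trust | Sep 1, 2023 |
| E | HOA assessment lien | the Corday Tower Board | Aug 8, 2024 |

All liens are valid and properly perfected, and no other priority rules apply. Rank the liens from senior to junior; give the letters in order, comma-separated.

E, A, B, D, C

First, effective dates: C relates back to the deed date Oct 28, 2024.
E is an HOA assessment lien and takes priority over every other lien.
Remaining liens by effective date: D (Sep 1, 2023), B (Oct 18, 2023), A (Dec 26, 2023), C (Oct 28, 2024).
D would otherwise be senior to A, so under the subordination agreement D and A exchange positions.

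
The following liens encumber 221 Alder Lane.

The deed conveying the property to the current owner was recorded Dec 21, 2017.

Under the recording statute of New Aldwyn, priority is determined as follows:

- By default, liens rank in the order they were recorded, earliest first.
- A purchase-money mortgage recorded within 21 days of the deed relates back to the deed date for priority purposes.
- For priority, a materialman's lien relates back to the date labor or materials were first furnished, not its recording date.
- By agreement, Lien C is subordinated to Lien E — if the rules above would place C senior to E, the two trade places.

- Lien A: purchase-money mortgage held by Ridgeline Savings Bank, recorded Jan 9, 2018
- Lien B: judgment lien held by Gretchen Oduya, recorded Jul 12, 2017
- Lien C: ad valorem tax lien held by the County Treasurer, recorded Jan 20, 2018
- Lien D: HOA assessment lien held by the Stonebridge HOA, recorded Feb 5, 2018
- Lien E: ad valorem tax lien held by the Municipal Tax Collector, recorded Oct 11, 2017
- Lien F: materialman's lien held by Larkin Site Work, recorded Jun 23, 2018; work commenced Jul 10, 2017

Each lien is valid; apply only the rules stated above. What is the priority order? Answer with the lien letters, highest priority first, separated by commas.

F, B, E, A, C, D

Effective dates: A was recorded within the 21-day window, so its effective date is the deed date Dec 21, 2017; F is treated as recorded Jul 10, 2017, the work-commencement date.
Ordering by effective date: F (Jul 10, 2017), B (Jul 12, 2017), E (Oct 11, 2017), A (Dec 21, 2017), C (Jan 20, 2018), D (Feb 5, 2018).
Since C is not senior to E, the subordination leaves the order unchanged.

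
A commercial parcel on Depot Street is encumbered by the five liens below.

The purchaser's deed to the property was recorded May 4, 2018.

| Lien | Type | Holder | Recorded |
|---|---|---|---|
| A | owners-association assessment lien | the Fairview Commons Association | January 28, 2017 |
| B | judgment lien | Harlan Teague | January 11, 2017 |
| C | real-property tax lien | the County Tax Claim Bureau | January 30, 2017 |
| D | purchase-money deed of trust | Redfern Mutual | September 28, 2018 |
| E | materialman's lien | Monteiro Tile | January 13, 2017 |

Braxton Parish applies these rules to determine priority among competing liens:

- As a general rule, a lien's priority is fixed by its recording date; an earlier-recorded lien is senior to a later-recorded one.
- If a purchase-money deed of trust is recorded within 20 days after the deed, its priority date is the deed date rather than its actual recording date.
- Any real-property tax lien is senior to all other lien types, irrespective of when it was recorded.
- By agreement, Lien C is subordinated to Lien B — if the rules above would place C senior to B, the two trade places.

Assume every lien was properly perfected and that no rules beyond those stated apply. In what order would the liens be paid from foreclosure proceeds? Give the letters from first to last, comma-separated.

Adjusting effective dates: D was recorded 147 days after the deed — beyond 20 days — so no relation-back applies.
As a real-property tax lien, C is senior to every other lien.
Remaining liens by effective date: B (January 11, 2017), E (January 13, 2017), A (January 28, 2017), D (September 28, 2018).
Because C would otherwise rank above B, the subordination swaps them.

B, C, E, A, D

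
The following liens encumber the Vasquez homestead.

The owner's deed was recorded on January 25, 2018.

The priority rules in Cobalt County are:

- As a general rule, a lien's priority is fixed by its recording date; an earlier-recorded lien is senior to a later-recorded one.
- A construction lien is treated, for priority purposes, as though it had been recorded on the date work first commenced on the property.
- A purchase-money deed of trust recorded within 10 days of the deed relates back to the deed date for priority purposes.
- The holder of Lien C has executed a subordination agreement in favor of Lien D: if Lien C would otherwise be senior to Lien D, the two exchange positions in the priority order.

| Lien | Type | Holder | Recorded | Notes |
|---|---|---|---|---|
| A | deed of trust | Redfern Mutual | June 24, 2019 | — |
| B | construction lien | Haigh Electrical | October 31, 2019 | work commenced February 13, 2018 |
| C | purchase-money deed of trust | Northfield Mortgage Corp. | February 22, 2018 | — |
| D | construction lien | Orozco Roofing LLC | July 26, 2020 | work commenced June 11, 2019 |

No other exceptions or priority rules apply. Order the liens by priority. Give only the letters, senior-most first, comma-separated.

B, D, C, A

First, effective dates: B's effective date is February 13, 2018, when work began; C was recorded 28 days after the deed, outside the 10-day window, so it keeps its recording date; D's effective date is June 11, 2019, when work began.
By effective date: B (February 13, 2018), C (February 22, 2018), D (June 11, 2019), A (June 24, 2019).
The subordination applies — C was senior to D — so C and D swap.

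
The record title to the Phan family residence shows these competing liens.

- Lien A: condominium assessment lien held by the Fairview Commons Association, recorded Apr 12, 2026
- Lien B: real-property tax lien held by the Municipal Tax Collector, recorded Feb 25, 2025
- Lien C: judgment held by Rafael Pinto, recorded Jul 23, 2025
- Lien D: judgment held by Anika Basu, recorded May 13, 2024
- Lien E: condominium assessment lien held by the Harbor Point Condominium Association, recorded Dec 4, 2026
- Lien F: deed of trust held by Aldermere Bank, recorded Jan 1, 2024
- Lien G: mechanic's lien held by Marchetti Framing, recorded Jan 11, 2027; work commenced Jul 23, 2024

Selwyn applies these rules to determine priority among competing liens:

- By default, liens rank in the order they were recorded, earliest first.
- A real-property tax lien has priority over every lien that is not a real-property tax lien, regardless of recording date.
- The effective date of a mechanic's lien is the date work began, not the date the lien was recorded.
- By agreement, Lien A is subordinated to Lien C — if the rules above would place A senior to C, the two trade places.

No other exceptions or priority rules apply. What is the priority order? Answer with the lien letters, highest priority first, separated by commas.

B, F, D, G, C, A, E

First, effective dates: G relates back to Jul 23, 2024 (work commenced).
As a real-property tax lien, B is senior to every other lien.
The other liens, earliest effective date first: F (Jan 1, 2024), D (May 13, 2024), G (Jul 23, 2024), C (Jul 23, 2025), A (Apr 12, 2026), E (Dec 4, 2026).
Since A is not senior to C, the subordination leaves the order unchanged.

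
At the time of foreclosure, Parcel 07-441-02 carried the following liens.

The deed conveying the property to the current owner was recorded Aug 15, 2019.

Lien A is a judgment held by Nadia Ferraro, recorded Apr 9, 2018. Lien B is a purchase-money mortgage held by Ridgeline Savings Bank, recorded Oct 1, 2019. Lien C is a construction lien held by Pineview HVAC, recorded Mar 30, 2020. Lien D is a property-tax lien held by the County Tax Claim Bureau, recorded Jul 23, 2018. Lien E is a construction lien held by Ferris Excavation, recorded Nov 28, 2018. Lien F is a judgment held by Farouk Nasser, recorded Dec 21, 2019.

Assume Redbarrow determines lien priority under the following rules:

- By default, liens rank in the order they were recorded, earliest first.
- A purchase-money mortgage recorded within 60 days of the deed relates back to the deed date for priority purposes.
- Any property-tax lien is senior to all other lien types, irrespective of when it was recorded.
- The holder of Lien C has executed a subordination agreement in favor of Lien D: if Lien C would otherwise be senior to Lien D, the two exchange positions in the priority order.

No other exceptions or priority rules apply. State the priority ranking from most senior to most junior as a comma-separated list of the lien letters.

D, A, E, B, F, C

Adjusting effective dates: B relates back to the deed date Aug 15, 2019.
D is a property-tax lien and takes priority over every other lien.
Remaining liens by effective date: A (Apr 9, 2018), E (Nov 28, 2018), B (Aug 15, 2019), F (Dec 21, 2019), C (Mar 30, 2020).
Since C is not senior to D, the subordination leaves the order unchanged.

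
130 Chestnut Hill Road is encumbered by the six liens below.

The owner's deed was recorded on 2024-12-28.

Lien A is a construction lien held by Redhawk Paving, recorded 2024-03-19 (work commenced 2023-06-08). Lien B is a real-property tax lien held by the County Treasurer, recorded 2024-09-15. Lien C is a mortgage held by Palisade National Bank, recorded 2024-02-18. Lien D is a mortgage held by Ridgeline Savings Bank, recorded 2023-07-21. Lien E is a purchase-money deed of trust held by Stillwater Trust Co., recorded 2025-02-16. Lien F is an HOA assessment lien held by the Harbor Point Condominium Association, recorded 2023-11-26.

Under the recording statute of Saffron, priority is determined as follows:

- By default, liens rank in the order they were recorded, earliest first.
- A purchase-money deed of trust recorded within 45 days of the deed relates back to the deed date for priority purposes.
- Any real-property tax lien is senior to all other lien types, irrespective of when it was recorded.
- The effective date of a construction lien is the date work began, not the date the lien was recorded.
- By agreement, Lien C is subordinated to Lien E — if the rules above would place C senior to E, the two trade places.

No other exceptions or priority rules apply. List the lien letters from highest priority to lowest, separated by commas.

Effective dates: A's effective date is 2023-06-08, when work began; E missed the 45-day window (50 days after the deed), so its recording date stands.
B, as a real-property tax lien, has superpriority and ranks first.
Remaining liens by effective date: A (2023-06-08), D (2023-07-21), F (2023-11-26), C (2024-02-18), E (2025-02-16).
Because C would otherwise rank above E, the subordination swaps them.

B, A, D, F, E, C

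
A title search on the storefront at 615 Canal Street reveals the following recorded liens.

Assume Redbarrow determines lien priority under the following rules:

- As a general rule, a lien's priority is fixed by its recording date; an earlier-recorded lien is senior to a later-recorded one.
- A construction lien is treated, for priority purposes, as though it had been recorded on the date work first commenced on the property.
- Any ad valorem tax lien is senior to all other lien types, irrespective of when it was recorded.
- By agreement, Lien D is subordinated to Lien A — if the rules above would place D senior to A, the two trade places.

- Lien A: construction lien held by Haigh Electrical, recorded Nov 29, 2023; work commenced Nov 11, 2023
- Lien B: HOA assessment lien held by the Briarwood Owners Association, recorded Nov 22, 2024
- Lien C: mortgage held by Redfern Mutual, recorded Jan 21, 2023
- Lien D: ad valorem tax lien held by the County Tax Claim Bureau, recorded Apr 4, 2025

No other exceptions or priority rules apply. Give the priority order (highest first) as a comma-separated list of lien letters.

Adjusting effective dates: A relates back to Nov 11, 2023 (work commenced).
As an ad valorem tax lien, D is senior to every other lien.
Ordering the rest by effective date: C (Jan 21, 2023), A (Nov 11, 2023), B (Nov 22, 2024).
D would otherwise be senior to A, so under the subordination agreement D and A exchange positions.

A, C, D, B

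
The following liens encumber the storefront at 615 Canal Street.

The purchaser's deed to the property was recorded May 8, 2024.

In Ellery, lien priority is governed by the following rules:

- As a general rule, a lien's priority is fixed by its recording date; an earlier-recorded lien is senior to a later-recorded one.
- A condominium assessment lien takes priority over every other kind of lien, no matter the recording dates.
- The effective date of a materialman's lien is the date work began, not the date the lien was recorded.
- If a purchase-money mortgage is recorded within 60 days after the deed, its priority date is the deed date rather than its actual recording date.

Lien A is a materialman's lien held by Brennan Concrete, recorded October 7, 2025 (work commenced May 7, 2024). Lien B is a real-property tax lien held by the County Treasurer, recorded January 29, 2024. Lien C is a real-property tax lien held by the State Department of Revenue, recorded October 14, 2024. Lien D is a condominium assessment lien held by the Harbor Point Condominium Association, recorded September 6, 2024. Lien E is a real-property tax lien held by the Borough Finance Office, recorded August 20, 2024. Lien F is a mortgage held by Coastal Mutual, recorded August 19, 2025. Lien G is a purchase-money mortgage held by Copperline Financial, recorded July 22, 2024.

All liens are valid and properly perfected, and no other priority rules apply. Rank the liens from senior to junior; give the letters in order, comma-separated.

Effective dates after the stated exceptions: A relates back to May 7, 2024 (work commenced); G was recorded 75 days after the deed, outside the 60-day window, so it keeps its recording date.
D is a condominium assessment lien and takes priority over every other lien.
Remaining liens by effective date: B (January 29, 2024), A (May 7, 2024), G (July 22, 2024), E (August 20, 2024), C (October 14, 2024), F (August 19, 2025).

D, B, A, G, E, C, F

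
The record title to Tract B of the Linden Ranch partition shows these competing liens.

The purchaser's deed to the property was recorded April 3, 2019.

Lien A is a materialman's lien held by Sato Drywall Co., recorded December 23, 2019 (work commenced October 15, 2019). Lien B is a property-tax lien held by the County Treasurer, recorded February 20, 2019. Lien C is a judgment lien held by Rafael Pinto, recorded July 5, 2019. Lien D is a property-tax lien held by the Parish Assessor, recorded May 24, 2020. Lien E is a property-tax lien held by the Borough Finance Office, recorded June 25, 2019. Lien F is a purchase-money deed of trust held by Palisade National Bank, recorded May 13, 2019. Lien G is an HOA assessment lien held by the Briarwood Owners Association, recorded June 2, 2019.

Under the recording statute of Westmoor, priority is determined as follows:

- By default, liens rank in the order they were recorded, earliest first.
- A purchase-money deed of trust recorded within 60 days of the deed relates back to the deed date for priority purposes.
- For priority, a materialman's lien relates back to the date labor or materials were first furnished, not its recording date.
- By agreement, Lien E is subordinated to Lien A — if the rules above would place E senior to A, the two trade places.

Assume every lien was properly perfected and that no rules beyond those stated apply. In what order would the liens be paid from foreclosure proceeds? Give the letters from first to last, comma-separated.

Adjusting effective dates: A is treated as recorded October 15, 2019, the work-commencement date; F was recorded within the 60-day window, so its effective date is the deed date April 3, 2019.
By effective date, earliest first: B (February 20, 2019), F (April 3, 2019), G (June 2, 2019), E (June 25, 2019), C (July 5, 2019), A (October 15, 2019), D (May 24, 2020).
E is senior to A before the subordination, so the two trade places.

B, F, G, A, C, E, D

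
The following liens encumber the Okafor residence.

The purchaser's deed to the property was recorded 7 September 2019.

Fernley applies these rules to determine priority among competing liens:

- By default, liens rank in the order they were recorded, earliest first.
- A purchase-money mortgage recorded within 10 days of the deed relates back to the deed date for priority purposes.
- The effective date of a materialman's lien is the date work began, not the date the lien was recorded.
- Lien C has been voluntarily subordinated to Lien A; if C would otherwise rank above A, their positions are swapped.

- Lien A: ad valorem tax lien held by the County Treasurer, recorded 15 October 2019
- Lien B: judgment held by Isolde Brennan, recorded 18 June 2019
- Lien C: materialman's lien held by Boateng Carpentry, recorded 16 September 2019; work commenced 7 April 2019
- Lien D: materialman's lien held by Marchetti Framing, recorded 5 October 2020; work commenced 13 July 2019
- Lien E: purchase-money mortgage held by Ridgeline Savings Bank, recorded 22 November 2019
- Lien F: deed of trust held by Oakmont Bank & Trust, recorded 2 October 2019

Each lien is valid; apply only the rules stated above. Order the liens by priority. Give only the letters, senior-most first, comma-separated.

A, B, D, F, C, E

First, effective dates: C relates back to 7 April 2019 (work commenced); D relates back to 13 July 2019 (work commenced); E was recorded 76 days after the deed — beyond 10 days — so no relation-back applies.
Sorted by effective date: C (7 April 2019), B (18 June 2019), D (13 July 2019), F (2 October 2019), A (15 October 2019), E (22 November 2019).
C is senior to A before the subordination, so the two trade places.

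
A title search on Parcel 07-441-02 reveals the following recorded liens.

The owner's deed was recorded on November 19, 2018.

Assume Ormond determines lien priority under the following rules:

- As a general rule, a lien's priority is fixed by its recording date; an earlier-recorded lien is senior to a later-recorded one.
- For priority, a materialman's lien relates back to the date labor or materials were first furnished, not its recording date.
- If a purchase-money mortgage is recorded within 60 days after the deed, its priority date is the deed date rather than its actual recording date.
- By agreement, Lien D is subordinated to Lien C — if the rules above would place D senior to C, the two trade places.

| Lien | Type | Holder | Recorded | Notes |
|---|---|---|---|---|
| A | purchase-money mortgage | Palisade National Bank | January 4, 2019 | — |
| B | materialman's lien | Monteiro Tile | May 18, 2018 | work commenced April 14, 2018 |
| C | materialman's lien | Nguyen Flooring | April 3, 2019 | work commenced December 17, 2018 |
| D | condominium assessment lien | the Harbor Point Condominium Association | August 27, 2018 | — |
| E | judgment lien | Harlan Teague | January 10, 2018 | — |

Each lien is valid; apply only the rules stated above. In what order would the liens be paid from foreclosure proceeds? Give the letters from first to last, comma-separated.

Effective dates: A relates back to the deed date November 19, 2018; B is treated as recorded April 14, 2018, the work-commencement date; C's effective date is December 17, 2018, when work began.
By effective date, earliest first: E (January 10, 2018), B (April 14, 2018), D (August 27, 2018), A (November 19, 2018), C (December 17, 2018).
Because D would otherwise rank above C, the subordination swaps them.

E, B, C, A, D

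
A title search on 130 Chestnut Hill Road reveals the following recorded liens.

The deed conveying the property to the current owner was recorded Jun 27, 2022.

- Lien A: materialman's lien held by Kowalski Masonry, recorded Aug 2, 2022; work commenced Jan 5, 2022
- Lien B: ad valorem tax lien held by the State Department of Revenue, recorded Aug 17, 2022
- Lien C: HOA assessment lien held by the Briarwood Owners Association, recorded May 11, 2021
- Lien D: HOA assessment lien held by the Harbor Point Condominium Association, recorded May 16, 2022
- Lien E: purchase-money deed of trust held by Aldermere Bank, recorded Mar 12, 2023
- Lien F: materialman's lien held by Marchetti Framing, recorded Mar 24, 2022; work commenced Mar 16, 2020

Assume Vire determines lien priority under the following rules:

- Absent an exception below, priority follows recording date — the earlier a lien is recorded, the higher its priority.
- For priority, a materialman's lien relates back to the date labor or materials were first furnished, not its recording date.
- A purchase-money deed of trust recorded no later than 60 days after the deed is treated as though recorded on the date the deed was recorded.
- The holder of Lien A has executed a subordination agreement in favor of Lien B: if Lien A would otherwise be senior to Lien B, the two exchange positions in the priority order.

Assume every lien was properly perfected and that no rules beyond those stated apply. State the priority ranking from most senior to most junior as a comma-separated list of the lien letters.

F, C, B, D, A, E

Adjusting effective dates: A is treated as recorded Jan 5, 2022, the work-commencement date; E was recorded 258 days after the deed — beyond 60 days — so no relation-back applies; F's effective date is Mar 16, 2020, when work began.
Ordering by effective date: F (Mar 16, 2020), C (May 11, 2021), A (Jan 5, 2022), D (May 16, 2022), B (Aug 17, 2022), E (Mar 12, 2023).
A would otherwise be senior to B, so under the subordination agreement A and B exchange positions.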